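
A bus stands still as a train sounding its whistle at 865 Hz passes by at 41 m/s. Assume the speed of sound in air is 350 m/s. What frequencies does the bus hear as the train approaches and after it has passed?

980 Hz approaching; 774 Hz receding

Approaching: f₁ = f · v/(v − v_s) = 865 × 350/309 ≈ 980 Hz.
Receding: f₂ = f · v/(v + v_s) = 865 × 350/391 ≈ 774 Hz.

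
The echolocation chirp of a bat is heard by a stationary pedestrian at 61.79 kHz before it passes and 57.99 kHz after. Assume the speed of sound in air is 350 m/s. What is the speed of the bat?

11.1 m/s

f₁/f₂ = (v + v_s)/(v − v_s), so v_s = v · (f₁ − f₂)/(f₁ + f₂).
v_s = 350 × (61.79 − 57.99)/(61.79 + 57.99) = 350 × 3.80/119.78 ≈ 11.1 m/s.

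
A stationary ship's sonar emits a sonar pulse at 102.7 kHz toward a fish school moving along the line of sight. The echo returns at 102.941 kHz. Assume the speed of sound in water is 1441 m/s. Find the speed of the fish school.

Double Doppler shift off a moving reflector: f₂ = f₀ · (v + u)/(v − u) (u > 0 toward emitter).
Rearranging, u = v · (f₂ − f₀)/(f₂ + f₀) = 1441 × 0.241/205.641 ≈ 1.69 m/s.
So the fish school is moving at 1.69 m/s toward the emitter.

1.69 m/s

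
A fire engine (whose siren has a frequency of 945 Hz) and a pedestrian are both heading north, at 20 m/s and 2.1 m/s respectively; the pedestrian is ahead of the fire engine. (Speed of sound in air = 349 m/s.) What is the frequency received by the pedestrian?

The pedestrian is ahead, so the fire engine is moving toward it while the pedestrian is moving away from the fire engine.
With source approaching and observer receding, f' = f · (v − v_o)/(v − v_s).
f' = 945 × (349 − 2.1)/(349 − 20) = 945 × 346.9/329 ≈ 996 Hz.

996 Hz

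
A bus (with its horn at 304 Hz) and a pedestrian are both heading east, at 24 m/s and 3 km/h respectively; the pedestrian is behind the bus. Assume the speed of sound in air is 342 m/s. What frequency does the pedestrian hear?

285 Hz

3 km/h = 0.8333 m/s.
The pedestrian is behind, so the bus is moving away from it while the pedestrian is moving toward the bus.
With source receding and observer approaching, f' = f · (v + v_o)/(v + v_s).
f' = 304 × (342 + 0.8333)/(342 + 24) = 304 × 342.83/366 ≈ 285 Hz.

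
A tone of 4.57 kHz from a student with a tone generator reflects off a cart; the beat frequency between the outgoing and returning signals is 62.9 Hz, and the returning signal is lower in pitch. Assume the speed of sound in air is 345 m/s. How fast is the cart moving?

2.39 m/s

Double Doppler shift off a moving reflector: f₂ = f₀ · (v + u)/(v − u) (u > 0 toward emitter).
Returning signal is lower, so f₂ = f₀ − Δf = 4570 − 62.9 = 4507.1 Hz.
Rearranging, u = v · (f₂ − f₀)/(f₂ + f₀) = 345 × -62.9/9077.1 ≈ -2.39 m/s.
So the cart is moving at 2.39 m/s away from the emitter.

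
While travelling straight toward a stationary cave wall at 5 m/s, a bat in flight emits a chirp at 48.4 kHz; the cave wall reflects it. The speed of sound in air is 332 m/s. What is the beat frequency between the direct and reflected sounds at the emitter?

1480 Hz

The cave wall receives the sound from a moving source: f₁ = f₀ · v/(v − v_e) = 48.4 × 332/327 ≈ 49.140 kHz.
On the return leg the bat in flight is a moving observer: f₂ = f₁ · (v + v_e)/v = 49.140 × 337/332 ≈ 49.880 kHz.
Equivalently f₂ = f₀ · (v + v_e)/(v − v_e).
Beat against the emitted tone (with f₀ = 48400 Hz): |f₂ − f₀| = 2v_e·f₀/(v − v_e) = 2 × 5 × 48400/327 ≈ 1480 Hz.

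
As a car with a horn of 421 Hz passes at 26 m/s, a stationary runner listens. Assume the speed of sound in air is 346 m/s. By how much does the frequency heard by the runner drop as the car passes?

Approaching: f₁ = f · v/(v − v_s) = 421 × 346/320 ≈ 455.2 Hz.
Receding: f₂ = f · v/(v + v_s) = 421 × 346/372 ≈ 391.6 Hz.
Drop: f₁ − f₂ = 2f·v·v_s/(v² − v_s²) = 2 × 421 × 346 × 26/(346² − 26²) ≈ 63.6 Hz.

63.6 Hz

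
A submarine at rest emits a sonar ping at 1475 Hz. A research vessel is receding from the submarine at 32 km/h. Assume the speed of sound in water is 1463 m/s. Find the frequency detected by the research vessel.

32 km/h = 8.889 m/s.
Moving observer, stationary source: f' = f · (v − v_o)/v.
f' = 1475 × (1463 − 8.889)/1463 = 1475 × 1454.1/1463 ≈ 1466 Hz.

1466 Hz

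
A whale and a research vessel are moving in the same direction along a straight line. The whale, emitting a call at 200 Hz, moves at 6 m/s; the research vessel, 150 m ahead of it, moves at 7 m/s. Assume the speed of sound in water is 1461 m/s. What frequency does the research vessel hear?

The research vessel is ahead, so the whale is moving toward it while the research vessel is moving away from the whale.
General Doppler shift: f' = f · (v − v_o)/(v − v_s).
f' = 200 × (1461 − 7)/(1461 − 6) = 200 × 1454/1455 ≈ 200 Hz.

200 Hz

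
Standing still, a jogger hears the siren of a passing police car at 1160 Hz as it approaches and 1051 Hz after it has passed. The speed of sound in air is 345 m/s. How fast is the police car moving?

17.0 m/s

f₁/f₂ = (v + v_s)/(v − v_s), so v_s = v · (f₁ − f₂)/(f₁ + f₂).
v_s = 345 × (1160 − 1051)/(1160 + 1051) = 345 × 109/2211 ≈ 17.0 m/s.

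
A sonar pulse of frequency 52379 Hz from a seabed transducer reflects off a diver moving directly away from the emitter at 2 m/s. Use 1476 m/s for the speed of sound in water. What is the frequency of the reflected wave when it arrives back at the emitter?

The diver first receives the wave as a moving observer: f₁ = f₀ · (v − u)/v = 52379 × (1476 − 2)/1476 ≈ 52308 Hz.
The reflection then acts as a moving source: f₂ = f₁ · v/(v + u) ≈ 52237 Hz.
Equivalently f₂ = f₀ · (v − u)/(v + u).

52237 Hz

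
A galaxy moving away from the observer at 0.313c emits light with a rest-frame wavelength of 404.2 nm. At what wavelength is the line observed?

Relativistic Doppler for wavelength: λ' = λ₀ · √((1 + β)/(1 − β)).
λ' = 404.2 × √(1.3130/0.6870) = 404.2 × 1.38246 ≈ 558.8 nm.

558.8 nm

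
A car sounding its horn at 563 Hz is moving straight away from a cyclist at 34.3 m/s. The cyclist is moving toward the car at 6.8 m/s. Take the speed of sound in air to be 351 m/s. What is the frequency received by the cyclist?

With source receding and observer approaching, f' = f · (v + v_o)/(v + v_s).
f' = 563 × (351 + 6.8)/(351 + 34.3) = 563 × 357.8/385.3 ≈ 523 Hz.

523 Hz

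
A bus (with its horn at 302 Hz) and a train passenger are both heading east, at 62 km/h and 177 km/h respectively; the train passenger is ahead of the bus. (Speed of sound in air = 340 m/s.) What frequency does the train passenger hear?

62 km/h = 17.22 m/s; 177 km/h = 49.17 m/s.
The train passenger is ahead, so the bus is moving toward it while the train passenger is moving away from the bus.
With source approaching and observer receding, f' = f · (v − v_o)/(v − v_s).
f' = 302 × (340 − 49.17)/(340 − 17.22) = 302 × 290.83/322.78 ≈ 272 Hz.

272 Hz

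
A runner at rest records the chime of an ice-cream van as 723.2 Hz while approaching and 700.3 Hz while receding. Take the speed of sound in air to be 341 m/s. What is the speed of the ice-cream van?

5.5 m/s

f₁/f₂ = (v + v_s)/(v − v_s), so v_s = v · (f₁ − f₂)/(f₁ + f₂).
v_s = 341 × (723.2 − 700.3)/(723.2 + 700.3) = 341 × 22.9/1423.5 ≈ 5.5 m/s.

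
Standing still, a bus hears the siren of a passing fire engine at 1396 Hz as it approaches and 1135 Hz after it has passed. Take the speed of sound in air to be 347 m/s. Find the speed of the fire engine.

36 m/s

f₁/f₂ = (v + v_s)/(v − v_s), so v_s = v · (f₁ − f₂)/(f₁ + f₂).
v_s = 347 × (1396 − 1135)/(1396 + 1135) = 347 × 261/2531 ≈ 36 m/s.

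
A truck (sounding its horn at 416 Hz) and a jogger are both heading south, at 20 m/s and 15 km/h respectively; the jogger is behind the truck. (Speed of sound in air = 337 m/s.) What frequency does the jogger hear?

398 Hz

15 km/h = 4.167 m/s.
The jogger is behind, so the truck is moving away from it while the jogger is moving toward the truck.
General Doppler shift: f' = f · (v + v_o)/(v + v_s).
f' = 416 × (337 + 4.167)/(337 + 20) = 416 × 341.17/357 ≈ 398 Hz.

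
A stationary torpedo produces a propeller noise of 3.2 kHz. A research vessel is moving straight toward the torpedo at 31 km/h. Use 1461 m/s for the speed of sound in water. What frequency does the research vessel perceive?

31 km/h = 8.611 m/s.
Moving observer, stationary source: f' = f · (v + v_o)/v.
f' = 3.2 × (1461 + 8.611)/1461 = 3.2 × 1469.6/1461 ≈ 3.22 kHz.

3.22 kHz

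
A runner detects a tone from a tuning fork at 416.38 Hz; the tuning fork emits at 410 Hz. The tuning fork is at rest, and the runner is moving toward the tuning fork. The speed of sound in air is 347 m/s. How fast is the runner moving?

5.4 m/s

f' = f · (v + v_o)/v ⇒ v_o = v · |f'/f − 1|.
v_o = 347 × |416.38/410 − 1| = 347 × 0.01556 ≈ 5.4 m/s.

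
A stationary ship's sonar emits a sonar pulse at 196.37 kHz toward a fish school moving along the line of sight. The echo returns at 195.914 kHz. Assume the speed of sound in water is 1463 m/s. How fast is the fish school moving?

Double Doppler shift off a moving reflector: f₂ = f₀ · (v + u)/(v − u) (u > 0 toward emitter).
Rearranging, u = v · (f₂ − f₀)/(f₂ + f₀) = 1463 × -0.456/392.284 ≈ -1.70 m/s.
So the fish school is moving at 1.70 m/s away from the emitter.

1.70 m/s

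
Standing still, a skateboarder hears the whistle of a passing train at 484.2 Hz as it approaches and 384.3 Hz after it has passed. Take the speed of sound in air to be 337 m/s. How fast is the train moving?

f₁/f₂ = (v + v_s)/(v − v_s), so v_s = v · (f₁ − f₂)/(f₁ + f₂).
v_s = 337 × (484.2 − 384.3)/(484.2 + 384.3) = 337 × 99.9/868.5 ≈ 39 m/s.

39 m/s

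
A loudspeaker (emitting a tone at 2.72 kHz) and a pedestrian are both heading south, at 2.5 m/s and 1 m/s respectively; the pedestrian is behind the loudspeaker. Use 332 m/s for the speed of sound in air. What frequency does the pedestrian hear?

The pedestrian is behind, so the loudspeaker is moving away from it while the pedestrian is moving toward the loudspeaker.
General Doppler shift: f' = f · (v + v_o)/(v + v_s).
f' = 2.72 × (332 + 1)/(332 + 2.5) = 2.72 × 333/334.5 ≈ 2.71 kHz.

2.71 kHz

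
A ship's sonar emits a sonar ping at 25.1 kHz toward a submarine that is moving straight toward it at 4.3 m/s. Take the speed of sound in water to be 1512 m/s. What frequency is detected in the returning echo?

The submarine first receives the wave as a moving observer: f₁ = f₀ · (v + u)/v = 25.1 × (1512 + 4.3)/1512 ≈ 25.2 kHz.
The reflection then acts as a moving source: f₂ = f₁ · v/(v − u) ≈ 25.2 kHz.

25.2 kHz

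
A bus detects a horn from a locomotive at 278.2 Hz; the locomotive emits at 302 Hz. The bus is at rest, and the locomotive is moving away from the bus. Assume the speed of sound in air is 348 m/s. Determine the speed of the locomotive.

30 m/s

f' = f · v/(v + v_s) ⇒ v_s = v · |1 − f/f'|.
v_s = 348 × |1 − 302/278.2| = 348 × 0.08555 ≈ 30 m/s.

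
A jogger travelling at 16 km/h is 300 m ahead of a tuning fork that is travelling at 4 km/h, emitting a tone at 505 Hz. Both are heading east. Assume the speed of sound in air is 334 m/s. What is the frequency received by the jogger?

4 km/h = 1.111 m/s; 16 km/h = 4.444 m/s.
The jogger is ahead, so the tuning fork is moving toward it while the jogger is moving away from the tuning fork.
General Doppler shift: f' = f · (v − v_o)/(v − v_s).
f' = 505 × (334 − 4.444)/(334 − 1.111) = 505 × 329.56/332.89 ≈ 500 Hz.

500 Hz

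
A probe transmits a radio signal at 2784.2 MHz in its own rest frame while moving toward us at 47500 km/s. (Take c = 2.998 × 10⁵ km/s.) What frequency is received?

β = v/c = 47500/299800 = 0.1584.
Relativistic Doppler for frequency: f' = f₀ · √((1 + β)/(1 − β)).
f' = 2784.2 × √(1.1584/0.8416) = 2784.2 × 1.17326 ≈ 3266.6 MHz.

3266.6 MHz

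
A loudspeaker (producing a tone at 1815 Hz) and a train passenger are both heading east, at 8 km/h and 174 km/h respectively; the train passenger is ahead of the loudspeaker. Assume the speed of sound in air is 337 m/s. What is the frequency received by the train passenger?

1565 Hz

8 km/h = 2.222 m/s; 174 km/h = 48.33 m/s.
The train passenger is ahead, so the loudspeaker is moving toward it while the train passenger is moving away from the loudspeaker.
With source approaching and observer receding, f' = f · (v − v_o)/(v − v_s).
f' = 1815 × (337 − 48.33)/(337 − 2.222) = 1815 × 288.67/334.78 ≈ 1565 Hz.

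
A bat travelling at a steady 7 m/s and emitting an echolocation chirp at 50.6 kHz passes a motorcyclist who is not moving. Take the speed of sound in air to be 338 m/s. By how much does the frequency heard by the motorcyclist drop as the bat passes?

2.10 kHz

Approaching: f₁ = f · v/(v − v_s) = 50.6 × 338/331 ≈ 51.67 kHz.
Receding: f₂ = f · v/(v + v_s) = 50.6 × 338/345 ≈ 49.57 kHz.
Drop: f₁ − f₂ = 2f·v·v_s/(v² − v_s²) = 2 × 50.6 × 338 × 7/(338² − 7²) ≈ 2.10 kHz.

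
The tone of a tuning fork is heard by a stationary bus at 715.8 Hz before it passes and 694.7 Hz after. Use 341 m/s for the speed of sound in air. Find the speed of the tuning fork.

f₁/f₂ = (v + v_s)/(v − v_s), so v_s = v · (f₁ − f₂)/(f₁ + f₂).
v_s = 341 × (715.8 − 694.7)/(715.8 + 694.7) = 341 × 21.1/1410.5 ≈ 5.1 m/s.

5.1 m/s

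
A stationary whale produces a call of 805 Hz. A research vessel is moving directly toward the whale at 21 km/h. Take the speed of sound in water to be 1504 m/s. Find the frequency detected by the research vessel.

808 Hz

21 km/h = 5.833 m/s.
Moving observer, stationary source: f' = f · (v + v_o)/v.
f' = 805 × (1504 + 5.833)/1504 = 805 × 1509.8/1504 ≈ 808 Hz.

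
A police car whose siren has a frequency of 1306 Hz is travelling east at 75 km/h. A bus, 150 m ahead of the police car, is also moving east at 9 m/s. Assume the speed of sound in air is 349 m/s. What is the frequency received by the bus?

1353 Hz

75 km/h = 20.83 m/s.
The bus is ahead, so the police car is moving toward it while the bus is moving away from the police car.
Both move, so f' = f · (v − v_o)/(v − v_s).
f' = 1306 × (349 − 9)/(349 − 20.83) = 1306 × 340/328.17 ≈ 1353 Hz.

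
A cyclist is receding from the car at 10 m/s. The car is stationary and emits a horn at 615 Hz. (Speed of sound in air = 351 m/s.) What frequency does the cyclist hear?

597 Hz

Moving observer, stationary source: f' = f · (v − v_o)/v.
f' = 615 × (351 − 10)/351 = 615 × 341/351 ≈ 597 Hz.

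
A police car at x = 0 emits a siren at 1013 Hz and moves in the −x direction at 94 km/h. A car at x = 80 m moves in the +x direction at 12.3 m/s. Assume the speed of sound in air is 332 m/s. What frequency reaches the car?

94 km/h = 26.11 m/s.
The observer lies on the +x side, so the source is heading away from the observer and the observer is heading away from the source.
Both move, so f' = f · (v − v_o)/(v + v_s).
f' = 1013 × (332 − 12.3)/(332 + 26.11) = 1013 × 319.7/358.11 ≈ 904 Hz.

904 Hz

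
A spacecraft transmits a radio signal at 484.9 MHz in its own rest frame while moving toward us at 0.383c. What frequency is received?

726.0 MHz

Relativistic Doppler for frequency: f' = f₀ · √((1 + β)/(1 − β)).
f' = 484.9 × √(1.3830/0.6170) = 484.9 × 1.49716 ≈ 726.0 MHz.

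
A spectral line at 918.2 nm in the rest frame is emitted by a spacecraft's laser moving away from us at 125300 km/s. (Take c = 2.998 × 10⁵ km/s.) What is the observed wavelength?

β = v/c = 125300/299800 = 0.4179.
Relativistic Doppler for wavelength: λ' = λ₀ · √((1 + β)/(1 − β)).
λ' = 918.2 × √(1.4179/0.5821) = 918.2 × 1.56080 ≈ 1433.1 nm.

1433.1 nm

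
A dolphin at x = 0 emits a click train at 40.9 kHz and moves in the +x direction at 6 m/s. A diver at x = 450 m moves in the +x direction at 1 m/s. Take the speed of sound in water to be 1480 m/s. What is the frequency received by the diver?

The observer lies on the +x side, so the source is heading toward the observer and the observer is heading away from the source.
General Doppler shift: f' = f · (v − v_o)/(v − v_s).
f' = 40.9 × (1480 − 1)/(1480 − 6) = 40.9 × 1479/1474 ≈ 41.0 kHz.

41.0 kHz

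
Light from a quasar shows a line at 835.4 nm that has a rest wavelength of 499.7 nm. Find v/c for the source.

λ'/λ₀ = 1.6718 > 1 (redshift), so the source is receding.
λ'/λ₀ = √((1 + β)/(1 − β)) for a receding source ⇒ β = (r² − 1)/(r² + 1) with r = λ'/λ₀.
β = (2.7949 − 1)/(2.7949 + 1) ≈ 0.473.

0.473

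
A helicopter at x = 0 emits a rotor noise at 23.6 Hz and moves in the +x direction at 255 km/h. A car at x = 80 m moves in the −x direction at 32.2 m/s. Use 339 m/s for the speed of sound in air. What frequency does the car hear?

255 km/h = 70.83 m/s.
The observer lies on the +x side, so the source is heading toward the observer and the observer is heading toward the source.
With source approaching and observer approaching, f' = f · (v + v_o)/(v − v_s).
f' = 23.6 × (339 + 32.2)/(339 − 70.83) = 23.6 × 371.2/268.17 ≈ 32.7 Hz.

32.7 Hz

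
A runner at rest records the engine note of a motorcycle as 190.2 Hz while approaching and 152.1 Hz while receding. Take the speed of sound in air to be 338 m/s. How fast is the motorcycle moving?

f₁/f₂ = (v + v_s)/(v − v_s), so v_s = v · (f₁ − f₂)/(f₁ + f₂).
v_s = 338 × (190.2 − 152.1)/(190.2 + 152.1) = 338 × 38.1/342.3 ≈ 38 m/s.

38 m/s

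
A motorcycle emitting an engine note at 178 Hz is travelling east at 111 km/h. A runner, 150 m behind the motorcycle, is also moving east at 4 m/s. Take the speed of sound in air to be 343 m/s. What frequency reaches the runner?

111 km/h = 30.83 m/s.
The runner is behind, so the motorcycle is moving away from it while the runner is moving toward the motorcycle.
General Doppler shift: f' = f · (v + v_o)/(v + v_s).
f' = 178 × (343 + 4)/(343 + 30.83) = 178 × 347/373.83 ≈ 165 Hz.

165 Hz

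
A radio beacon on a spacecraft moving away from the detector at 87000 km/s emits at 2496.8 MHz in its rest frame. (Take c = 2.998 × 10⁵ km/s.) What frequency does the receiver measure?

1851.9 MHz

β = v/c = 87000/299800 = 0.2902.
Relativistic Doppler for frequency: f' = f₀ · √((1 − β)/(1 + β)).
f' = 2496.8 × √(0.7098/1.2902) = 2496.8 × 0.74172 ≈ 1851.9 MHz.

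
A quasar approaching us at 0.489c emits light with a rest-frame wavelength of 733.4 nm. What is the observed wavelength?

429.6 nm

Relativistic Doppler for wavelength: λ' = λ₀ · √((1 − β)/(1 + β)).
λ' = 733.4 × √(0.5110/1.4890) = 733.4 × 0.58582 ≈ 429.6 nm.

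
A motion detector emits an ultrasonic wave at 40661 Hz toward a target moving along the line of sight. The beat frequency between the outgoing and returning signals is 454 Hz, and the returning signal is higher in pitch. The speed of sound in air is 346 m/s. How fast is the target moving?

Double Doppler shift off a moving reflector: f₂ = f₀ · (v + u)/(v − u) (u > 0 toward emitter).
Returning signal is higher, so f₂ = f₀ + Δf = 40661 + 454 = 41115 Hz.
Rearranging, u = v · (f₂ − f₀)/(f₂ + f₀) = 346 × 454/81776 ≈ 1.92 m/s.
So the target is moving at 1.92 m/s toward the emitter.

1.92 m/s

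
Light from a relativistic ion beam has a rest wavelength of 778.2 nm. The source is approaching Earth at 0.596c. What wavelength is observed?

391.5 nm

Relativistic Doppler for wavelength: λ' = λ₀ · √((1 − β)/(1 + β)).
λ' = 778.2 × √(0.4040/1.5960) = 778.2 × 0.50312 ≈ 391.5 nm.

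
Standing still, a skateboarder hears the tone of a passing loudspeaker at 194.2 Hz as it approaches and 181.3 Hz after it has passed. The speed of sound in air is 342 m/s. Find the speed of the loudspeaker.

f₁/f₂ = (v + v_s)/(v − v_s), so v_s = v · (f₁ − f₂)/(f₁ + f₂).
v_s = 342 × (194.2 − 181.3)/(194.2 + 181.3) = 342 × 12.9/375.5 ≈ 11.7 m/s.

11.7 m/s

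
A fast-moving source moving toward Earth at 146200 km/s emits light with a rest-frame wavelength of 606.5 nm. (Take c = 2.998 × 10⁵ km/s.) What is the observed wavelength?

355.9 nm

β = v/c = 146200/299800 = 0.4877.
Relativistic Doppler for wavelength: λ' = λ₀ · √((1 − β)/(1 + β)).
λ' = 606.5 × √(0.5123/1.4877) = 606.5 × 0.58685 ≈ 355.9 nm.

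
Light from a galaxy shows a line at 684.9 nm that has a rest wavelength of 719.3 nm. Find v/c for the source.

λ'/λ₀ = 0.9522 < 1 (blueshift), so the source is approaching.
λ'/λ₀ = √((1 − β)/(1 + β)) for an approaching source ⇒ β = (1 − r²)/(1 + r²) with r = λ'/λ₀.
β = (1 − 0.9066)/(1 + 0.9066) ≈ 0.049.

0.049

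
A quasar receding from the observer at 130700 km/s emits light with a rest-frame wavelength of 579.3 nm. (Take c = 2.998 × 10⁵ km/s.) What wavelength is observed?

β = v/c = 130700/299800 = 0.4360.
Relativistic Doppler for wavelength: λ' = λ₀ · √((1 + β)/(1 − β)).
λ' = 579.3 × √(1.4360/0.5640) = 579.3 × 1.59557 ≈ 924.3 nm.

924.3 nm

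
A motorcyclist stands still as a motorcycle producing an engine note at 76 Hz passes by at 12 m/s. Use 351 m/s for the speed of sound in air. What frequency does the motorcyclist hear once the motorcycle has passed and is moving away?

Receding: f₂ = f · v/(v + v_s) = 76 × 351/363 ≈ 73 Hz.

73 Hz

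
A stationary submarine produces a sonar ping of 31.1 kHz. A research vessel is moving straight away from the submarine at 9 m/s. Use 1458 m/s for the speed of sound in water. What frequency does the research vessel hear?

30.9 kHz

Moving observer, stationary source: f' = f · (v − v_o)/v.
f' = 31.1 × (1458 − 9)/1458 = 31.1 × 1449/1458 ≈ 30.9 kHz.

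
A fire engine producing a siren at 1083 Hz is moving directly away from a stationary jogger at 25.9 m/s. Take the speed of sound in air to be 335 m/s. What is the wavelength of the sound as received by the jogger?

Moving source, stationary observer: f' = f · v/(v + v_s) since the source is receding.
f' = 1083 × 335/(335 + 25.9) ≈ 1005 Hz.
λ' = v/f' = 335/1005.28 ≈ 33.3 cm.

33.3 cm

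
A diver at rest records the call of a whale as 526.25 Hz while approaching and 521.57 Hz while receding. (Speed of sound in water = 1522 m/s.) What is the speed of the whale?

f₁/f₂ = (v + v_s)/(v − v_s), so v_s = v · (f₁ − f₂)/(f₁ + f₂).
v_s = 1522 × (526.25 − 521.57)/(526.25 + 521.57) = 1522 × 4.68/1047.82 ≈ 6.8 m/s.

6.8 m/s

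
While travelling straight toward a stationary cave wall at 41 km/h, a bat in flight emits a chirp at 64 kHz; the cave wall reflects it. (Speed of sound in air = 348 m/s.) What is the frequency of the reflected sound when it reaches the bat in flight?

41 km/h = 11.39 m/s.
The cave wall receives the sound from a moving source: f₁ = f₀ · v/(v − v_e) = 64 × 348/336.61 ≈ 66.2 kHz.
On the return leg the bat in flight is a moving observer: f₂ = f₁ · (v + v_e)/v = 66.2 × 359.39/348 ≈ 68.3 kHz.
Equivalently f₂ = f₀ · (v + v_e)/(v − v_e).

68.3 kHz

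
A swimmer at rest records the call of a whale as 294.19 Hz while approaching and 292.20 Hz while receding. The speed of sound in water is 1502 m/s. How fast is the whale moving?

5.1 m/s

f₁/f₂ = (v + v_s)/(v − v_s), so v_s = v · (f₁ − f₂)/(f₁ + f₂).
v_s = 1502 × (294.19 − 292.20)/(294.19 + 292.20) = 1502 × 1.99/586.39 ≈ 5.1 m/s.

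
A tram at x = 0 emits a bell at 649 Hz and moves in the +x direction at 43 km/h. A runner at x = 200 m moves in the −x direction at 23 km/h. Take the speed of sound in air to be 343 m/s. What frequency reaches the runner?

685 Hz

43 km/h = 11.94 m/s; 23 km/h = 6.389 m/s.
The observer lies on the +x side, so the source is heading toward the observer and the observer is heading toward the source.
General Doppler shift: f' = f · (v + v_o)/(v − v_s).
f' = 649 × (343 + 6.389)/(343 − 11.94) = 649 × 349.39/331.06 ≈ 685 Hz.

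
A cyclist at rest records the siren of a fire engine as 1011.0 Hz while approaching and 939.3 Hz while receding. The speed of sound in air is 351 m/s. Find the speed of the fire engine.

f₁/f₂ = (v + v_s)/(v − v_s), so v_s = v · (f₁ − f₂)/(f₁ + f₂).
v_s = 351 × (1011.0 − 939.3)/(1011.0 + 939.3) = 351 × 71.7/1950.3 ≈ 12.9 m/s.

12.9 m/s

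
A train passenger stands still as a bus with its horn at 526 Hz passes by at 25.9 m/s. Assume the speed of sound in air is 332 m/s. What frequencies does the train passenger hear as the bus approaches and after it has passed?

Approaching: f₁ = f · v/(v − v_s) = 526 × 332/306.1 ≈ 571 Hz.
Receding: f₂ = f · v/(v + v_s) = 526 × 332/357.9 ≈ 488 Hz.

571 Hz approaching; 488 Hz receding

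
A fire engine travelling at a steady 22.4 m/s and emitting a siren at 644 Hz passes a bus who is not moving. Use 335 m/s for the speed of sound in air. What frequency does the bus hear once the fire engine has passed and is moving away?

Receding: f₂ = f · v/(v + v_s) = 644 × 335/357.4 ≈ 604 Hz.

604 Hz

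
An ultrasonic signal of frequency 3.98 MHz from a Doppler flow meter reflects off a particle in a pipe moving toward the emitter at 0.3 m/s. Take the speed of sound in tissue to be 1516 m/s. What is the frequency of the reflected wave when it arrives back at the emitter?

The particle in a pipe first receives the wave as a moving observer: f₁ = f₀ · (v + u)/v = 3.98 × (1516 + 0.3)/1516 ≈ 3.981 MHz.
On reflection it acts as a source moving toward the stationary detector: f₂ = f₁ · v/(v − u) = 3.981 × 1516/1515.7 ≈ 3.982 MHz.

3.982 MHz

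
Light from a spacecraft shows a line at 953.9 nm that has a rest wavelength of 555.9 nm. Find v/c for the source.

0.493

λ'/λ₀ = 1.7160 > 1 (redshift), so the source is receding.
λ'/λ₀ = √((1 + β)/(1 − β)) for a receding source ⇒ β = (r² − 1)/(r² + 1) with r = λ'/λ₀.
β = (2.9445 − 1)/(2.9445 + 1) ≈ 0.493.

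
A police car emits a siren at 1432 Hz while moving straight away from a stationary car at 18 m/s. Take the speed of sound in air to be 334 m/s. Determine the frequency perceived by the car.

Only the source moves, away from the listener, so f' = f · v/(v + v_s).
f' = 1432 × 334/(334 + 18) = 1432 × 334/352 ≈ 1359 Hz.

1359 Hz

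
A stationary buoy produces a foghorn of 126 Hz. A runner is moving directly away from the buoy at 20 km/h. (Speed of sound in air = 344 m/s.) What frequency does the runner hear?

20 km/h = 5.556 m/s.
Only the observer moves, away from the source, so f' = f · (v − v_o)/v.
f' = 126 × (344 − 5.556)/344 = 126 × 338.44/344 ≈ 124 Hz.

124 Hz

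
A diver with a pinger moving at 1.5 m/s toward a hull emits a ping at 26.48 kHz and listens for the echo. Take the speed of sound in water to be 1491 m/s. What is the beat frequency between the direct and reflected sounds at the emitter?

The hull receives the sound from a moving source: f₁ = f₀ · v/(v − v_e) = 26.48 × 1491/1489.5 ≈ 26.5067 kHz.
On the return leg the diver with a pinger is a moving observer: f₂ = f₁ · (v + v_e)/v = 26.5067 × 1492.5/1491 ≈ 26.5333 kHz.
Equivalently f₂ = f₀ · (v + v_e)/(v − v_e).
Beat against the emitted tone (with f₀ = 26480 Hz): |f₂ − f₀| = 2v_e·f₀/(v − v_e) = 2 × 1.5 × 26480/1489.5 ≈ 53.3 Hz.

53.3 Hz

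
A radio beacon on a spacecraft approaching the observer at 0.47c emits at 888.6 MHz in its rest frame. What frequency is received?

Relativistic Doppler for frequency: f' = f₀ · √((1 + β)/(1 − β)).
f' = 888.6 × √(1.4700/0.5300) = 888.6 × 1.66541 ≈ 1479.9 MHz.

1479.9 MHz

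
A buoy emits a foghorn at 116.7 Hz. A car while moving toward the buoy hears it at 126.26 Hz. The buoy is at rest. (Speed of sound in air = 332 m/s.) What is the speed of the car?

f' = f · (v + v_o)/v ⇒ v_o = v · |f'/f − 1|.
v_o = 332 × |126.26/116.7 − 1| = 332 × 0.08192 ≈ 27 m/s.

27 m/s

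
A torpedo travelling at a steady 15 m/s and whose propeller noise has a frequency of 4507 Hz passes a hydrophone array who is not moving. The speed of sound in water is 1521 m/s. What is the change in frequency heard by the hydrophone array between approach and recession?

88.9 Hz

Approaching: f₁ = f · v/(v − v_s) = 4507 × 1521/1506 ≈ 4551.9 Hz.
Receding: f₂ = f · v/(v + v_s) = 4507 × 1521/1536 ≈ 4463.0 Hz.
Drop: f₁ − f₂ = 2f·v·v_s/(v² − v_s²) = 2 × 4507 × 1521 × 15/(1521² − 15²) ≈ 88.9 Hz.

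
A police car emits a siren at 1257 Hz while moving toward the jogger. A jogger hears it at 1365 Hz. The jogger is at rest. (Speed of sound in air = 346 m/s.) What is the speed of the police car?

27 m/s

f' = f · v/(v − v_s) ⇒ v_s = v · |1 − f/f'|.
v_s = 346 × |1 − 1257/1365| = 346 × 0.07912 ≈ 27 m/s.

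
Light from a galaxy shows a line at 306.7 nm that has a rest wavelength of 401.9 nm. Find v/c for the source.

λ'/λ₀ = 0.7631 < 1 (blueshift), so the source is approaching.
λ'/λ₀ = √((1 − β)/(1 + β)) for an approaching source ⇒ β = (1 − r²)/(1 + r²) with r = λ'/λ₀.
β = (1 − 0.5824)/(1 + 0.5824) ≈ 0.264.

0.264c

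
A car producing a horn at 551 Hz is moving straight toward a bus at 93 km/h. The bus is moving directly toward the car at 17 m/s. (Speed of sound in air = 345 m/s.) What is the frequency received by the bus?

93 km/h = 25.83 m/s.
General Doppler shift: f' = f · (v + v_o)/(v − v_s).
f' = 551 × (345 + 17)/(345 − 25.83) = 551 × 362/319.17 ≈ 625 Hz.

625 Hz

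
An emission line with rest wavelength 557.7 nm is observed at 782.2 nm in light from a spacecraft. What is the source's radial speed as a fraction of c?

λ'/λ₀ = 1.4025 > 1 (redshift), so the source is receding.
λ'/λ₀ = √((1 + β)/(1 − β)) for a receding source ⇒ β = (r² − 1)/(r² + 1) with r = λ'/λ₀.
β = (1.9671 − 1)/(1.9671 + 1) ≈ 0.326.

0.326c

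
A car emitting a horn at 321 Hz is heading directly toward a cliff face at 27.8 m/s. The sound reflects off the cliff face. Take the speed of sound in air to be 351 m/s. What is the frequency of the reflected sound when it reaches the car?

376 Hz

The cliff face receives the sound from a moving source: f₁ = f₀ · v/(v − v_e) = 321 × 351/323.2 ≈ 349 Hz.
On the return leg the car is a moving observer: f₂ = f₁ · (v + v_e)/v = 349 × 378.8/351 ≈ 376 Hz.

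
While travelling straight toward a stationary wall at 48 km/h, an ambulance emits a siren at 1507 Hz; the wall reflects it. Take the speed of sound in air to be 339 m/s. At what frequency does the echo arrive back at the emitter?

1630 Hz

48 km/h = 13.33 m/s.
The wall receives the sound from a moving source: f₁ = f₀ · v/(v − v_e) = 1507 × 339/325.67 ≈ 1569 Hz.
On the return leg the ambulance is a moving observer: f₂ = f₁ · (v + v_e)/v = 1569 × 352.33/339 ≈ 1630 Hz.
Equivalently f₂ = f₀ · (v + v_e)/(v − v_e).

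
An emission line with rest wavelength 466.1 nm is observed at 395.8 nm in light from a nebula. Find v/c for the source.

0.162c

λ'/λ₀ = 0.8492 < 1 (blueshift), so the source is approaching.
λ'/λ₀ = √((1 − β)/(1 + β)) for an approaching source ⇒ β = (1 − r²)/(1 + r²) with r = λ'/λ₀.
β = (1 − 0.7211)/(1 + 0.7211) ≈ 0.162.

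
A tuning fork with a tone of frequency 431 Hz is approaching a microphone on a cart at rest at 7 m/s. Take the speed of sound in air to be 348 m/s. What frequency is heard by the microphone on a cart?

440 Hz

With the source moving toward a stationary observer, f' = f · v/(v − v_s).
f' = 431 × 348/(348 − 7) = 431 × 348/341 ≈ 440 Hz.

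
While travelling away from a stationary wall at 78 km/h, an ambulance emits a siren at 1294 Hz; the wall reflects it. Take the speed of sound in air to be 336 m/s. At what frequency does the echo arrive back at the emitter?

1137 Hz

78 km/h = 21.67 m/s.
The wall receives the sound from a moving source: f₁ = f₀ · v/(v + v_e) = 1294 × 336/357.67 ≈ 1216 Hz.
On the return leg the ambulance is a moving observer: f₂ = f₁ · (v − v_e)/v = 1216 × 314.33/336 ≈ 1137 Hz.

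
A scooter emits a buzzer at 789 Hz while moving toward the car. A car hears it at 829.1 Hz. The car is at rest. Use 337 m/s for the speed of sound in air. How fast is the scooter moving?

16.3 m/s

f' = f · v/(v − v_s) ⇒ v_s = v · |1 − f/f'|.
v_s = 337 × |1 − 789/829.1| = 337 × 0.04837 ≈ 16.3 m/s.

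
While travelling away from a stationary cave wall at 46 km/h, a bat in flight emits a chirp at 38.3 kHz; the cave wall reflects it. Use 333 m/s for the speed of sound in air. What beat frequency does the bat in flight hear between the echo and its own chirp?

46 km/h = 12.78 m/s.
The cave wall receives the sound from a moving source: f₁ = f₀ · v/(v + v_e) = 38.3 × 333/345.78 ≈ 36.88 kHz.
On the return leg the bat in flight is a moving observer: f₂ = f₁ · (v − v_e)/v = 36.88 × 320.22/333 ≈ 35.47 kHz.
Beat against the emitted tone (with f₀ = 38300 Hz): |f₂ − f₀| = 2v_e·f₀/(v + v_e) = 2 × 12.78 × 38300/345.78 ≈ 2831 Hz.

2831 Hz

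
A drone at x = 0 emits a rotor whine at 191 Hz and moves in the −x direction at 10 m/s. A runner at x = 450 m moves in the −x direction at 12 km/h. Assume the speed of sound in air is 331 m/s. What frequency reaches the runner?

187 Hz

12 km/h = 3.333 m/s.
The observer lies on the +x side, so the source is heading away from the observer and the observer is heading toward the source.
General Doppler shift: f' = f · (v + v_o)/(v + v_s).
f' = 191 × (331 + 3.333)/(331 + 10) = 191 × 334.33/341 ≈ 187 Hz.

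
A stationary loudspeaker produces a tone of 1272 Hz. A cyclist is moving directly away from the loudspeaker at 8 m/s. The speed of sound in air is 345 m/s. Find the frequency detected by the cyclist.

1243 Hz

Moving observer, stationary source: f' = f · (v − v_o)/v.
f' = 1272 × (345 − 8)/345 = 1272 × 337/345 ≈ 1243 Hz.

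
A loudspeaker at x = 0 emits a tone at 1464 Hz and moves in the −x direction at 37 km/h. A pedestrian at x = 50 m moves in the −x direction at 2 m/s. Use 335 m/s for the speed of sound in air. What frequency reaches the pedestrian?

1429 Hz

37 km/h = 10.28 m/s.
The observer lies on the +x side, so the source is heading away from the observer and the observer is heading toward the source.
General Doppler shift: f' = f · (v + v_o)/(v + v_s).
f' = 1464 × (335 + 2)/(335 + 10.28) = 1464 × 337/345.28 ≈ 1429 Hz.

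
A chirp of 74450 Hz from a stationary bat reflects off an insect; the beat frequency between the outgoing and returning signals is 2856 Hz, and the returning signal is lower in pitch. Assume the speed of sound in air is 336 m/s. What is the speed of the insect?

Double Doppler shift off a moving reflector: f₂ = f₀ · (v + u)/(v − u) (u > 0 toward emitter).
Returning signal is lower, so f₂ = f₀ − Δf = 74450 − 2856 = 71594 Hz.
Rearranging, u = v · (f₂ − f₀)/(f₂ + f₀) = 336 × -2856/146044 ≈ -6.6 m/s.
So the insect is moving at 6.6 m/s away from the emitter.

6.6 m/s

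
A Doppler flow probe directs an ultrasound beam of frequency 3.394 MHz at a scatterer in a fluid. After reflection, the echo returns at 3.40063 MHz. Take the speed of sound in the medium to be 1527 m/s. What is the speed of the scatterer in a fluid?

1.49 m/s

Double Doppler shift off a moving reflector: f₂ = f₀ · (v + u)/(v − u) (u > 0 toward emitter).
Rearranging, u = v · (f₂ − f₀)/(f₂ + f₀) = 1527 × 0.00663/6.79463 ≈ 1.49 m/s.
So the scatterer in a fluid is moving at 1.49 m/s toward the emitter.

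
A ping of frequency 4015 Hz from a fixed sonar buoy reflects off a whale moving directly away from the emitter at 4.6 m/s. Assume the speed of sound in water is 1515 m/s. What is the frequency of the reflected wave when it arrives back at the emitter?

The whale first receives the wave as a moving observer: f₁ = f₀ · (v − u)/v = 4015 × (1515 − 4.6)/1515 ≈ 4003 Hz.
The reflection then acts as a moving source: f₂ = f₁ · v/(v + u) ≈ 3991 Hz.
Equivalently f₂ = f₀ · (v − u)/(v + u).

3991 Hz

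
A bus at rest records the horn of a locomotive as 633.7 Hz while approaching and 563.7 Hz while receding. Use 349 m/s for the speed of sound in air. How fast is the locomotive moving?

20.4 m/s

f₁/f₂ = (v + v_s)/(v − v_s), so v_s = v · (f₁ − f₂)/(f₁ + f₂).
v_s = 349 × (633.7 − 563.7)/(633.7 + 563.7) = 349 × 70.0/1197.4 ≈ 20.4 m/s.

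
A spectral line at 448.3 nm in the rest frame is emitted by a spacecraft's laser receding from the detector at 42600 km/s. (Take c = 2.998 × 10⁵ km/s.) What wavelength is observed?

517.2 nm

β = v/c = 42600/299800 = 0.1421.
Relativistic Doppler for wavelength: λ' = λ₀ · √((1 + β)/(1 − β)).
λ' = 448.3 × √(1.1421/0.8579) = 448.3 × 1.15380 ≈ 517.2 nm.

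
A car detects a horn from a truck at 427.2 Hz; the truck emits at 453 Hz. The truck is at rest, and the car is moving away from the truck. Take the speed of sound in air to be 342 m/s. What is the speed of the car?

f' = f · (v − v_o)/v ⇒ v_o = v · |f'/f − 1|.
v_o = 342 × |427.2/453 − 1| = 342 × 0.05695 ≈ 19.5 m/s.

19.5 m/s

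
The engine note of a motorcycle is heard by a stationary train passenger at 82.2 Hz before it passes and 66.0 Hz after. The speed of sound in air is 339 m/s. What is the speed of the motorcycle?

37 m/s

f₁/f₂ = (v + v_s)/(v − v_s), so v_s = v · (f₁ − f₂)/(f₁ + f₂).
v_s = 339 × (82.2 − 66.0)/(82.2 + 66.0) = 339 × 16.2/148.2 ≈ 37 m/s.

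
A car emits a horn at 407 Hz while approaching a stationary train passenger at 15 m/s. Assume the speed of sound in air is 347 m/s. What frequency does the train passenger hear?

425 Hz

With the source moving toward a stationary observer, f' = f · v/(v − v_s).
f' = 407 × 347/(347 − 15) = 407 × 347/332 ≈ 425 Hz.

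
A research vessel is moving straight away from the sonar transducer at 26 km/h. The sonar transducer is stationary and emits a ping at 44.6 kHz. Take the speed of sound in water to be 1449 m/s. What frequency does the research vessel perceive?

44.4 kHz

26 km/h = 7.222 m/s.
Only the observer moves, away from the source, so f' = f · (v − v_o)/v.
f' = 44.6 × (1449 − 7.222)/1449 = 44.6 × 1441.8/1449 ≈ 44.4 kHz.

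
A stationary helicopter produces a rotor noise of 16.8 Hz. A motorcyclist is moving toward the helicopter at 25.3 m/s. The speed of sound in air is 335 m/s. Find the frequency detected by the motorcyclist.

Moving observer, stationary source: f' = f · (v + v_o)/v.
f' = 16.8 × (335 + 25.3)/335 = 16.8 × 360.3/335 ≈ 18.1 Hz.

18.1 Hz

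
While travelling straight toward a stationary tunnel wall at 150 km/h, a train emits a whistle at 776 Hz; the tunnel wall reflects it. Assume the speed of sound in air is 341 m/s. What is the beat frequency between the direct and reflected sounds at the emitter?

150 km/h = 41.67 m/s.
The tunnel wall receives the sound from a moving source: f₁ = f₀ · v/(v − v_e) = 776 × 341/299.33 ≈ 884 Hz.
On the return leg the train is a moving observer: f₂ = f₁ · (v + v_e)/v = 884 × 382.67/341 ≈ 992 Hz.
Equivalently f₂ = f₀ · (v + v_e)/(v − v_e).
Beat against the emitted tone: |f₂ − f₀| = 2v_e·f₀/(v − v_e) = 2 × 41.67 × 776/299.33 ≈ 216 Hz.

216 Hz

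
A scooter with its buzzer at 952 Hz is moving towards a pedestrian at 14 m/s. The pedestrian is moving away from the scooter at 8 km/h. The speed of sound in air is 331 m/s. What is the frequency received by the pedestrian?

8 km/h = 2.222 m/s.
Both move, so f' = f · (v − v_o)/(v − v_s).
f' = 952 × (331 − 2.222)/(331 − 14) = 952 × 328.78/317 ≈ 987 Hz.

987 Hz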